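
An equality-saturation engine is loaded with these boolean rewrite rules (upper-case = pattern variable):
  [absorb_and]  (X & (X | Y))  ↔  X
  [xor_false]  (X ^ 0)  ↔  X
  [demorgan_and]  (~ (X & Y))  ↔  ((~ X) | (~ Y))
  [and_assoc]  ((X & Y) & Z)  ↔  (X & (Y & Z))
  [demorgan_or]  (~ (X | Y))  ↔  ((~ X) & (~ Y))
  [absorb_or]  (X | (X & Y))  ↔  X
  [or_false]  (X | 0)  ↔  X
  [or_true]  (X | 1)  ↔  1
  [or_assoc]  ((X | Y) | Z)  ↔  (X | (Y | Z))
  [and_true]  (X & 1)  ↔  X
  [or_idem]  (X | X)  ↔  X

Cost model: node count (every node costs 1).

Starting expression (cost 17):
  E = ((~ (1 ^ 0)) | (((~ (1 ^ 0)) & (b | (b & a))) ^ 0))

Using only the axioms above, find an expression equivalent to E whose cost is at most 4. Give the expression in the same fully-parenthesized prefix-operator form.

step 1: xor_false (→) rewrites (((~ (1 ^ 0)) & (b | (b & a))) ^ 0) into ((~ (1 ^ 0)) & (b | (b & a))), now ((~ (1 ^ 0)) | ((~ (1 ^ 0)) & (b | (b & a))))
step 2: absorb_or (→) rewrites (b | (b & a)) into b, now ((~ (1 ^ 0)) | ((~ (1 ^ 0)) & b))
step 3: absorb_or (→) rewrites ((~ (1 ^ 0)) | ((~ (1 ^ 0)) & b)) into (~ (1 ^ 0)), reaching cost 4 (bound 4)

(~ (1 ^ 0))   [cost 4]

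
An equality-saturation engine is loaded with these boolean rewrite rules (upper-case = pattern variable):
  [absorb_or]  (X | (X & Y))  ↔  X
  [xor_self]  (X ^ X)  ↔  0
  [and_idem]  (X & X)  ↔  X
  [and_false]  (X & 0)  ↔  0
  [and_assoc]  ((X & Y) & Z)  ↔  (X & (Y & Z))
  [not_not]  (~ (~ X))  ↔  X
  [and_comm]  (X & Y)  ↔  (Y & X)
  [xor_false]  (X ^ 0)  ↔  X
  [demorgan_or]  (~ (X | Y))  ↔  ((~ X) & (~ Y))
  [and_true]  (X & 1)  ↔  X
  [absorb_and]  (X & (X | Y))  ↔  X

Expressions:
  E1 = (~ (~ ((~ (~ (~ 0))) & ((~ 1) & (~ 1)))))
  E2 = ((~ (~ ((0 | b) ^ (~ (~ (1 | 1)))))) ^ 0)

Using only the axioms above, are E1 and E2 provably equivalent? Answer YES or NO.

NO

The axioms are sound identities: if E1 ↔* E2 then E1 and E2 evaluate identically under any assignment.
Under b=0: E1 evaluates to 0, E2 to 1. Distinct ⇒ no rewrite sequence connects them.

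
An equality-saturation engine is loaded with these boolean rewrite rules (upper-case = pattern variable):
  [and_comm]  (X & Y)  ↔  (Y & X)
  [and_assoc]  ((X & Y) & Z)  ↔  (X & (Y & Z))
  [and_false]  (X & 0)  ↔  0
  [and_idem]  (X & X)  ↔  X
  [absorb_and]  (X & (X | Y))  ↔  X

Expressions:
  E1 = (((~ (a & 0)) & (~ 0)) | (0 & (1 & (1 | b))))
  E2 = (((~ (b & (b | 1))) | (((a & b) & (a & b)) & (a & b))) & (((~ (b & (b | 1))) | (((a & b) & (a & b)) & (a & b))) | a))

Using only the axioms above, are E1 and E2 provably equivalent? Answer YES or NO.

The axioms are sound identities: if E1 ↔* E2 then E1 and E2 evaluate identically under any assignment.
Under a=0, b=1: E1 evaluates to 1, E2 to 0. Distinct ⇒ no rewrite sequence connects them.

NO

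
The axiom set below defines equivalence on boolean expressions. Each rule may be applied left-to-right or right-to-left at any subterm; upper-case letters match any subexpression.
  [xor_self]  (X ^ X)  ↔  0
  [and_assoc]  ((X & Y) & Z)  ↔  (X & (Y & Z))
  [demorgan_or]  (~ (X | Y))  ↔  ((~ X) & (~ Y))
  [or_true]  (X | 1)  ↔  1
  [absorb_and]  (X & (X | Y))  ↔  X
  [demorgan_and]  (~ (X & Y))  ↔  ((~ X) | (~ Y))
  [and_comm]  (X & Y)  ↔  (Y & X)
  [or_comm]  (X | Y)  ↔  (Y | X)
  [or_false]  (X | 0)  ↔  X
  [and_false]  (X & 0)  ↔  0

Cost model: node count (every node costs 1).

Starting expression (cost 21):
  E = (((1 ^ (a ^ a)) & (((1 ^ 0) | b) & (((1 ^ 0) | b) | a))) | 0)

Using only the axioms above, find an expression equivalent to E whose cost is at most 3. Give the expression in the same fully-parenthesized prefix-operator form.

step 1: absorb_and (→) rewrites (((1 ^ 0) | b) & (((1 ^ 0) | b) | a)) into ((1 ^ 0) | b), now (((1 ^ (a ^ a)) & ((1 ^ 0) | b)) | 0)
step 2: xor_self (→) rewrites (a ^ a) into 0, now (((1 ^ 0) & ((1 ^ 0) | b)) | 0)
step 3: absorb_and (→) rewrites ((1 ^ 0) & ((1 ^ 0) | b)) into (1 ^ 0), now ((1 ^ 0) | 0)
step 4: or_false (→) rewrites ((1 ^ 0) | 0) into (1 ^ 0), reaching cost 3 (bound 3)

(1 ^ 0)   [cost 3]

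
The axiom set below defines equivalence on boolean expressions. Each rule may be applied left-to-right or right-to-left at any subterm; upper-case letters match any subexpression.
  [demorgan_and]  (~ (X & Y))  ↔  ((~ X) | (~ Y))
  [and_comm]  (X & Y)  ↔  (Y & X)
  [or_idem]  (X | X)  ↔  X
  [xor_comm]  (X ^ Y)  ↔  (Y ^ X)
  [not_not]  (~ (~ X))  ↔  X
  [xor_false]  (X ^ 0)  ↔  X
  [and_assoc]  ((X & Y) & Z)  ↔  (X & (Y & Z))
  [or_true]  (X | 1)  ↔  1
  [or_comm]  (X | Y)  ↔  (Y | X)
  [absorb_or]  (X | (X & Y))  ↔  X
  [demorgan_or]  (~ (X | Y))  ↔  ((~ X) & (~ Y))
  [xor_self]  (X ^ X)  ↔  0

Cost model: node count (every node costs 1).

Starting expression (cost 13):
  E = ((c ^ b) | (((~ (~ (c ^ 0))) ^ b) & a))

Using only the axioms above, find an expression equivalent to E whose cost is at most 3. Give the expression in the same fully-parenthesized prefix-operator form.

(c ^ b)   [cost 3]

1. [not_not →] (~ (~ (c ^ 0)))  →  (c ^ 0);  E = ((c ^ b) | (((c ^ 0) ^ b) & a))
2. [xor_false →] (c ^ 0)  →  c;  E = ((c ^ b) | ((c ^ b) & a))
3. [absorb_or →] ((c ^ b) | ((c ^ b) & a))  →  (c ^ b);  cost 3 ≤ 3, done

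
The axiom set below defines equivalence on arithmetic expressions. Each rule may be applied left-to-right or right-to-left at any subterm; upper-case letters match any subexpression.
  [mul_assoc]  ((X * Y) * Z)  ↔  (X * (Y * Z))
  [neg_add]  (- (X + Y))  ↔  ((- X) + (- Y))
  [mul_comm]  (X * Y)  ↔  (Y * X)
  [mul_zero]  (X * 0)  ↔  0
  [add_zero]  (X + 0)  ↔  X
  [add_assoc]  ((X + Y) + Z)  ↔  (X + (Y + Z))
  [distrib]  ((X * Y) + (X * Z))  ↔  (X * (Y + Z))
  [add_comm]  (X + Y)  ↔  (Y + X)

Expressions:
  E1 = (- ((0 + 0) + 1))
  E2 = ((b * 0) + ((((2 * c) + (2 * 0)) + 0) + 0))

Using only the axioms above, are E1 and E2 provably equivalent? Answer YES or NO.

NO

The axioms are sound identities: if E1 ↔* E2 then E1 and E2 evaluate identically under any assignment.
Under b=0, c=0: E1 evaluates to -1, E2 to 0. Distinct ⇒ no rewrite sequence connects them.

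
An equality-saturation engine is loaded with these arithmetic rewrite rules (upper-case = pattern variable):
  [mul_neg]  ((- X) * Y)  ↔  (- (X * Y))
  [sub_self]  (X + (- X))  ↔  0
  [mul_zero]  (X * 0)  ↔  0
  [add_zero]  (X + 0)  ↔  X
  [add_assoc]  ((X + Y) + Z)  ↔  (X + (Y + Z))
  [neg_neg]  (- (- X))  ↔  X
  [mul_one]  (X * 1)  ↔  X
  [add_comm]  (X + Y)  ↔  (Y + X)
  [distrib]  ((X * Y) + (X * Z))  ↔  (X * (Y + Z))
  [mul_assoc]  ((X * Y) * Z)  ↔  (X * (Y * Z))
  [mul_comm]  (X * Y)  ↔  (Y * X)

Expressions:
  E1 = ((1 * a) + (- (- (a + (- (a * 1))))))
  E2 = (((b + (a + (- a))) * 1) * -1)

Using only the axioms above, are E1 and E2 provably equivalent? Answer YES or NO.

NO

Every axiom is a valid identity, so a rewrite proof would force E1 and E2 to agree under every assignment.
At a=0, b=1: E1 = 0 but E2 = -1; they differ, so no derivation exists.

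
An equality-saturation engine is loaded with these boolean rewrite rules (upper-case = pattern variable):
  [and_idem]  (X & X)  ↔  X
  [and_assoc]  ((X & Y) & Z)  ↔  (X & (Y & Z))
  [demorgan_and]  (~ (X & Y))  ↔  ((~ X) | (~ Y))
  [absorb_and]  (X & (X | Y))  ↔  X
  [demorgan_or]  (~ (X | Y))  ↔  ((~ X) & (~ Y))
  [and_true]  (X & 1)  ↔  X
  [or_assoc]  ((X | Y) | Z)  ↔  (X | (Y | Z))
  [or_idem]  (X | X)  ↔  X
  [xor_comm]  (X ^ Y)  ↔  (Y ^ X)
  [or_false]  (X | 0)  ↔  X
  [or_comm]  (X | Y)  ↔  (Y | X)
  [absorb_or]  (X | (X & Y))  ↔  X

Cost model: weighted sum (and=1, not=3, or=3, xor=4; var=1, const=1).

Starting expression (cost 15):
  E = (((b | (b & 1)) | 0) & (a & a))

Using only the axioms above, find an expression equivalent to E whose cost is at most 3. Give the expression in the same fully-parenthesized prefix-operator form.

(b & a)   [cost 3]

step 1: or_false (→) rewrites ((b | (b & 1)) | 0) into (b | (b & 1)), now ((b | (b & 1)) & (a & a))
step 2: absorb_or (→) rewrites (b | (b & 1)) into b, now (b & (a & a))
step 3: and_idem (→) rewrites (a & a) into a, reaching cost 3 (bound 3)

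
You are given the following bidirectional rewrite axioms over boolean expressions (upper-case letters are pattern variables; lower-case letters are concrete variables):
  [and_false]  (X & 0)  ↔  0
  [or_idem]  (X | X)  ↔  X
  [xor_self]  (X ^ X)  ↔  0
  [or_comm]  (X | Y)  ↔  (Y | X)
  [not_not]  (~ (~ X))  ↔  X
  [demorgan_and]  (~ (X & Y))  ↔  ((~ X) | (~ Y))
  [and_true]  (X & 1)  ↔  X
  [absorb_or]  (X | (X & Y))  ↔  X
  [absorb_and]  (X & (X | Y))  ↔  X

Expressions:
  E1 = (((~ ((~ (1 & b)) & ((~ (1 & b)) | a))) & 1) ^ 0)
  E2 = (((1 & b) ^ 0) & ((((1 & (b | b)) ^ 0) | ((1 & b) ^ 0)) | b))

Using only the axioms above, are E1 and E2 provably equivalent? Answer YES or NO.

step 1: absorb_and (→) rewrites ((~ (1 & b)) & ((~ (1 & b)) | a)) into (~ (1 & b)), now (((~ (~ (1 & b))) & 1) ^ 0)
step 2: and_true (→) rewrites ((~ (~ (1 & b))) & 1) into (~ (~ (1 & b))), now ((~ (~ (1 & b))) ^ 0)
step 3: not_not (→) rewrites (~ (~ (1 & b))) into (1 & b), now ((1 & b) ^ 0)
step 4: absorb_and (←) rewrites ((1 & b) ^ 0) into (((1 & b) ^ 0) & (((1 & b) ^ 0) | b))
step 5: or_idem (←) rewrites ((1 & b) ^ 0) into (((1 & b) ^ 0) | ((1 & b) ^ 0)), now (((1 & b) ^ 0) & ((((1 & b) ^ 0) | ((1 & b) ^ 0)) | b))
step 6: or_idem (←) rewrites b into (b | b), which is E2

YES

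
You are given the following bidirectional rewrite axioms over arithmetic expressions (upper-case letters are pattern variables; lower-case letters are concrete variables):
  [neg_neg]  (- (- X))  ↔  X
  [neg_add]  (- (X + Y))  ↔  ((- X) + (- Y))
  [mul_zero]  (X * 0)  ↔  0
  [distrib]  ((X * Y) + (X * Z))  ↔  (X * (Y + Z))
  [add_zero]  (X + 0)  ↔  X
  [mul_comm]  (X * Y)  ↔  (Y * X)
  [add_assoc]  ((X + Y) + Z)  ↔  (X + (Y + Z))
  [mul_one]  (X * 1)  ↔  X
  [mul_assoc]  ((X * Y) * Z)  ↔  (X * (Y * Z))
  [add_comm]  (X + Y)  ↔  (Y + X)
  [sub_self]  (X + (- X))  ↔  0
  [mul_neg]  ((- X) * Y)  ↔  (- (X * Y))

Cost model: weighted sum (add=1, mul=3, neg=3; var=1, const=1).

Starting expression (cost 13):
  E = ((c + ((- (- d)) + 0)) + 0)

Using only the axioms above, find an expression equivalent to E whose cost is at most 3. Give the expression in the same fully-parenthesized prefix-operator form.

(c + d)   [cost 3]

1. [add_zero →] ((c + ((- (- d)) + 0)) + 0)  →  (c + ((- (- d)) + 0))
2. [neg_neg →] (- (- d))  →  d;  E = (c + (d + 0))
3. [add_zero →] (d + 0)  →  d;  cost 3 ≤ 3, done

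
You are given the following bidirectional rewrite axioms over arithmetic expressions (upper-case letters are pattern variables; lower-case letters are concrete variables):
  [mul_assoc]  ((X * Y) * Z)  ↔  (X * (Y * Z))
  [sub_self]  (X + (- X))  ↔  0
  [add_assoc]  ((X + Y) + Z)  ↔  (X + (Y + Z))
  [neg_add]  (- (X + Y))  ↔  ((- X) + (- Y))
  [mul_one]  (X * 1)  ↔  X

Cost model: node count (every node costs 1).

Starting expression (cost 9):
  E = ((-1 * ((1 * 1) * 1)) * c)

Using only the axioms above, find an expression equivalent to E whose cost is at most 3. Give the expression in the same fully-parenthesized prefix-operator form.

step 1: mul_one (→) rewrites ((1 * 1) * 1) into (1 * 1), now ((-1 * (1 * 1)) * c)
step 2: mul_one (→) rewrites (1 * 1) into 1, now ((-1 * 1) * c)
step 3: mul_one (→) rewrites (-1 * 1) into -1, reaching cost 3 (bound 3)

(-1 * c)   [cost 3]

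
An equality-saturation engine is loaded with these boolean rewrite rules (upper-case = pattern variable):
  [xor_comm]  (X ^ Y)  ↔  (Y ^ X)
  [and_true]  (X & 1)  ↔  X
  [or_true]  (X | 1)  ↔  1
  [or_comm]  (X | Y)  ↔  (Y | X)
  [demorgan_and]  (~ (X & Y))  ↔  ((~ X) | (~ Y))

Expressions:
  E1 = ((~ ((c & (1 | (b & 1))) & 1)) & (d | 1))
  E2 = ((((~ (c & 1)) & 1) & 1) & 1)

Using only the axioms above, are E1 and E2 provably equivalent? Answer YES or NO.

YES

step 1: and_true (→) rewrites ((c & (1 | (b & 1))) & 1) into (c & (1 | (b & 1))), now ((~ (c & (1 | (b & 1)))) & (d | 1))
step 2: or_true (→) rewrites (d | 1) into 1, now ((~ (c & (1 | (b & 1)))) & 1)
step 3: and_true (→) rewrites (b & 1) into b, now ((~ (c & (1 | b))) & 1)
step 4: or_comm (→) rewrites (1 | b) into (b | 1), now ((~ (c & (b | 1))) & 1)
step 5: or_true (→) rewrites (b | 1) into 1, now ((~ (c & 1)) & 1)
step 6: and_true (→) rewrites ((~ (c & 1)) & 1) into (~ (c & 1))
step 7: and_true (→) rewrites (c & 1) into c, now (~ c)
step 8: and_true (←) rewrites (~ c) into ((~ c) & 1)
step 9: and_true (←) rewrites (~ c) into ((~ c) & 1), now (((~ c) & 1) & 1)
step 10: and_true (←) rewrites c into (c & 1), now (((~ (c & 1)) & 1) & 1)
step 11: and_true (←) rewrites (~ (c & 1)) into ((~ (c & 1)) & 1), which is E2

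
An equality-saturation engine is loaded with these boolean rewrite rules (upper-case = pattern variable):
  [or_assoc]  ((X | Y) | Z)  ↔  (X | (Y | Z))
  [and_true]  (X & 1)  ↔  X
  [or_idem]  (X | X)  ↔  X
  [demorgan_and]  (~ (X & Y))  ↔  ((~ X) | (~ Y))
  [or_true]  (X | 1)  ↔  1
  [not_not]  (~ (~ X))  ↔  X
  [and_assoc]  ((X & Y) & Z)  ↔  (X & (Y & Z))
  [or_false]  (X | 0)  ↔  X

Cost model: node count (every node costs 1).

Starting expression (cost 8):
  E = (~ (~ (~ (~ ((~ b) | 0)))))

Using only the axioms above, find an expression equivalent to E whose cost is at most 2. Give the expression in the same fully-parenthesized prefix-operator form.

step 1: or_false (→) rewrites ((~ b) | 0) into (~ b), now (~ (~ (~ (~ (~ b)))))
step 2: not_not (→) rewrites (~ (~ (~ b))) into (~ b), now (~ (~ (~ b)))
step 3: not_not (→) rewrites (~ (~ (~ b))) into (~ b), reaching cost 2 (bound 2)

(~ b)   [cost 2]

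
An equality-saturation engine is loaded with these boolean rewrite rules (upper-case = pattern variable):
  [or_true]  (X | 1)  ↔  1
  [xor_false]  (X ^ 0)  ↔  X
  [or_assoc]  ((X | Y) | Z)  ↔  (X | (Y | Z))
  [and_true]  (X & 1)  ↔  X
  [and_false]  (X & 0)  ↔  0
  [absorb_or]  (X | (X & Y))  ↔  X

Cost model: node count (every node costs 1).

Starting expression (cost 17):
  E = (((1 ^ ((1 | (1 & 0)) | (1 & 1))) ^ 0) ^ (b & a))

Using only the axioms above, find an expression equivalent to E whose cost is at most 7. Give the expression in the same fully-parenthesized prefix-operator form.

(1) ((1 ^ ((1 | (1 & 0)) | (1 & 1))) ^ 0)  =[xor_false →]=  (1 ^ ((1 | (1 & 0)) | (1 & 1)))    ⊢ ((1 ^ ((1 | (1 & 0)) | (1 & 1))) ^ (b & a))
(2) (1 | (1 & 0))  =[absorb_or →]=  1    ⊢ ((1 ^ (1 | (1 & 1))) ^ (b & a))
(3) (1 | (1 & 1))  =[absorb_or →]=  1    ⊢ cost 7, within 7

((1 ^ 1) ^ (b & a))   [cost 7]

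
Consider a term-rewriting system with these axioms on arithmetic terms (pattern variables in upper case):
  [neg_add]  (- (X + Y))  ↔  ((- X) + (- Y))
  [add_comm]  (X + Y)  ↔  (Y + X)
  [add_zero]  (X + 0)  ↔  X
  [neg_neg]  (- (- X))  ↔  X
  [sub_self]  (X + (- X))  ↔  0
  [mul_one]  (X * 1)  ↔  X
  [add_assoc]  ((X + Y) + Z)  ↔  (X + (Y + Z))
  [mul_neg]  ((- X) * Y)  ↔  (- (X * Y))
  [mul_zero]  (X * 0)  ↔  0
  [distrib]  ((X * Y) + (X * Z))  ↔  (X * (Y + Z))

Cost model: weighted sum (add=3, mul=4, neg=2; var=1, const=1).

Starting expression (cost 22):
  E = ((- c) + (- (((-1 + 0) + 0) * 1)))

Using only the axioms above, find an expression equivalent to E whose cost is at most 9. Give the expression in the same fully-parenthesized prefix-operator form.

1. [add_zero →] ((-1 + 0) + 0)  →  (-1 + 0);  E = ((- c) + (- ((-1 + 0) * 1)))
2. [mul_one →] ((-1 + 0) * 1)  →  (-1 + 0);  E = ((- c) + (- (-1 + 0)))
3. [add_zero →] (-1 + 0)  →  -1;  cost 9 ≤ 9, done

((- c) + (- -1))   [cost 9]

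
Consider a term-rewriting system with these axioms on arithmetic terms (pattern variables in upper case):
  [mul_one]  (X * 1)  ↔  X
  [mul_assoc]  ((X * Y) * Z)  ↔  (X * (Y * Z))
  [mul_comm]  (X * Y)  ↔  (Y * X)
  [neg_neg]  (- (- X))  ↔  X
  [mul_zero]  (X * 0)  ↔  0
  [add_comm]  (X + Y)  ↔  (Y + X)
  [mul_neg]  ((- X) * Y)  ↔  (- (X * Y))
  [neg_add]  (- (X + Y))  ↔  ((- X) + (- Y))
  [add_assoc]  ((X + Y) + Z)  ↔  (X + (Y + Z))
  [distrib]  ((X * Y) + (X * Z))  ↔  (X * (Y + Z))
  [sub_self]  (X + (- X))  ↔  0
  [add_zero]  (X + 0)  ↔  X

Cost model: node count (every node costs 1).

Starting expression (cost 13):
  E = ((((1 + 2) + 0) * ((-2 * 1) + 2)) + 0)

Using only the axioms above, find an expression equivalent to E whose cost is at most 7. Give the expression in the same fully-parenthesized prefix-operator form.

1. [mul_one →] (-2 * 1)  →  -2;  E = ((((1 + 2) + 0) * (-2 + 2)) + 0)
2. [add_zero →] ((((1 + 2) + 0) * (-2 + 2)) + 0)  →  (((1 + 2) + 0) * (-2 + 2))
3. [add_zero →] ((1 + 2) + 0)  →  (1 + 2);  cost 7 ≤ 7, done

((1 + 2) * (-2 + 2))   [cost 7]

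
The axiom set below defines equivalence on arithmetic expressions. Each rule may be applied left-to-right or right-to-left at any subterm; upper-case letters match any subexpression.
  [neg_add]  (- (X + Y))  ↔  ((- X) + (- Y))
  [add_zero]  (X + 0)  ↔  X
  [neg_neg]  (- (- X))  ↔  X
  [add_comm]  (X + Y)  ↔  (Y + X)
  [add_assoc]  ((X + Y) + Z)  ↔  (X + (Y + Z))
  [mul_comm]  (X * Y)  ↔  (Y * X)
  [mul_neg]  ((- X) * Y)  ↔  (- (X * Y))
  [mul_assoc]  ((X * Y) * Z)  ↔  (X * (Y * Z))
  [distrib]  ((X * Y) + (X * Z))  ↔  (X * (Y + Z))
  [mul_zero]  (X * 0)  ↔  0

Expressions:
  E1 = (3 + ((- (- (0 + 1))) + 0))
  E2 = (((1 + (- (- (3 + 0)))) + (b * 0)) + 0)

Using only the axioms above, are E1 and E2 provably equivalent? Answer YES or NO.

(1) (- (- (0 + 1)))  =[neg_neg →]=  (0 + 1)    ⊢ (3 + ((0 + 1) + 0))
(2) ((0 + 1) + 0)  =[add_zero →]=  (0 + 1)    ⊢ (3 + (0 + 1))
(3) (0 + 1)  =[add_comm →]=  (1 + 0)    ⊢ (3 + (1 + 0))
(4) (1 + 0)  =[add_zero →]=  1    ⊢ (3 + 1)
(5) (3 + 1)  =[add_comm →]=  (1 + 3)
(6) (1 + 3)  =[add_zero ←]=  ((1 + 3) + 0)
(7) 3  =[neg_neg ←]=  (- (- 3))    ⊢ ((1 + (- (- 3))) + 0)
(8) 0  =[mul_zero ←]=  (b * 0)    ⊢ ((1 + (- (- 3))) + (b * 0))
(9) 3  =[add_zero ←]=  (3 + 0)    ⊢ ((1 + (- (- (3 + 0)))) + (b * 0))
(10) ((1 + (- (- (3 + 0)))) + (b * 0))  =[add_zero ←]=  (((1 + (- (- (3 + 0)))) + (b * 0)) + 0)    ⊢ E2

YES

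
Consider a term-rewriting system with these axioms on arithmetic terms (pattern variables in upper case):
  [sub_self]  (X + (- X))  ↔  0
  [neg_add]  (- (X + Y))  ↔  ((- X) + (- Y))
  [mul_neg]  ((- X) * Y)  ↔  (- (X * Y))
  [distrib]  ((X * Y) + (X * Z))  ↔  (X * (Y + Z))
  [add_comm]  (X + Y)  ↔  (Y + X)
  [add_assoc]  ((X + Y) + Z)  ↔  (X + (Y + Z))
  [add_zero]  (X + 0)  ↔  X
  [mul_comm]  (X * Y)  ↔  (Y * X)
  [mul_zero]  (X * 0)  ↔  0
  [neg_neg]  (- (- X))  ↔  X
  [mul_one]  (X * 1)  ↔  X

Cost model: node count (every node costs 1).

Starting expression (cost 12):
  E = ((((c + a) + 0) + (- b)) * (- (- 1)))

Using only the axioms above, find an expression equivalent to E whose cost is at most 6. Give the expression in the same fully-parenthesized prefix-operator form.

((c + a) + (- b))   [cost 6]

1. [neg_neg →] (- (- 1))  →  1;  E = ((((c + a) + 0) + (- b)) * 1)
2. [add_zero →] ((c + a) + 0)  →  (c + a);  E = (((c + a) + (- b)) * 1)
3. [mul_one →] (((c + a) + (- b)) * 1)  →  ((c + a) + (- b));  cost 6 ≤ 6, done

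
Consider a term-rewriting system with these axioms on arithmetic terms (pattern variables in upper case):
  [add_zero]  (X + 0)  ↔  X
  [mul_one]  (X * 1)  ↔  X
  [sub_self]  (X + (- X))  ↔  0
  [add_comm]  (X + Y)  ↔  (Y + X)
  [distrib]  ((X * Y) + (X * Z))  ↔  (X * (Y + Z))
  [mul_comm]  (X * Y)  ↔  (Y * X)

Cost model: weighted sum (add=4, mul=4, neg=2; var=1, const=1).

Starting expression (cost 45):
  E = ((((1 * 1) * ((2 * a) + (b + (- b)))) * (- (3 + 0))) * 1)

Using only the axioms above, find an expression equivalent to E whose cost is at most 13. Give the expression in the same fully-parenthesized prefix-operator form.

(1) (b + (- b))  =[sub_self →]=  0    ⊢ ((((1 * 1) * ((2 * a) + 0)) * (- (3 + 0))) * 1)
(2) (3 + 0)  =[add_zero →]=  3    ⊢ ((((1 * 1) * ((2 * a) + 0)) * (- 3)) * 1)
(3) (1 * 1)  =[mul_one →]=  1    ⊢ (((1 * ((2 * a) + 0)) * (- 3)) * 1)
(4) ((2 * a) + 0)  =[add_zero →]=  (2 * a)    ⊢ (((1 * (2 * a)) * (- 3)) * 1)
(5) (1 * (2 * a))  =[mul_comm →]=  ((2 * a) * 1)    ⊢ ((((2 * a) * 1) * (- 3)) * 1)
(6) ((2 * a) * 1)  =[mul_one →]=  (2 * a)    ⊢ (((2 * a) * (- 3)) * 1)
(7) (((2 * a) * (- 3)) * 1)  =[mul_one →]=  ((2 * a) * (- 3))    ⊢ cost 13, within 13

((2 * a) * (- 3))   [cost 13]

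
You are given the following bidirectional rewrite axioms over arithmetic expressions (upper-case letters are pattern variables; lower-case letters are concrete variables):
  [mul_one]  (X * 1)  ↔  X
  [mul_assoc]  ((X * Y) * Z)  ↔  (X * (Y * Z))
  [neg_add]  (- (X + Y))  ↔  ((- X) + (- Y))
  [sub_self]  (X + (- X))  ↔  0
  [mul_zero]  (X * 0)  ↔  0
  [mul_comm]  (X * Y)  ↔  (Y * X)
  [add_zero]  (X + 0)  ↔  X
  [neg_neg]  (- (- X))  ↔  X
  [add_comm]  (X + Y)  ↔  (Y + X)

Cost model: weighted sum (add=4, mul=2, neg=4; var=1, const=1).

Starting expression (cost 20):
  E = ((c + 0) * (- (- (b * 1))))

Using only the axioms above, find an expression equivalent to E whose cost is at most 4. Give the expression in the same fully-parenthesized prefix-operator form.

1. [neg_neg →] (- (- (b * 1)))  →  (b * 1);  E = ((c + 0) * (b * 1))
2. [mul_one →] (b * 1)  →  b;  E = ((c + 0) * b)
3. [add_zero →] (c + 0)  →  c;  cost 4 ≤ 4, done

(c * b)   [cost 4]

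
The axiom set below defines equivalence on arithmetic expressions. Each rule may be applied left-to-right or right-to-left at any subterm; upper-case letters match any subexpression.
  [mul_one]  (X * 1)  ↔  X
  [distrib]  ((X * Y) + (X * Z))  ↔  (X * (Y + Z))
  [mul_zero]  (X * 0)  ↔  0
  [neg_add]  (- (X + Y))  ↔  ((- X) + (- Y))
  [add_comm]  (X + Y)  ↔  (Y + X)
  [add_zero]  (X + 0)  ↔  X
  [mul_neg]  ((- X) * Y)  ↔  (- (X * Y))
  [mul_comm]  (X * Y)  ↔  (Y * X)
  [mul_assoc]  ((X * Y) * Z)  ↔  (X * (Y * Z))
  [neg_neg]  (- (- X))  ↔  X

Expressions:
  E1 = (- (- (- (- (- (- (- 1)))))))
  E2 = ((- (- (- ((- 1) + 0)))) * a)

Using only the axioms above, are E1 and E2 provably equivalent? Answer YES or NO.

All listed rules preserve value, hence provable equivalence implies equal values everywhere; look for a separating assignment.
a=0 gives E1 ↦ -1, E2 ↦ 0; values differ ⇒ not provably equivalent.

NO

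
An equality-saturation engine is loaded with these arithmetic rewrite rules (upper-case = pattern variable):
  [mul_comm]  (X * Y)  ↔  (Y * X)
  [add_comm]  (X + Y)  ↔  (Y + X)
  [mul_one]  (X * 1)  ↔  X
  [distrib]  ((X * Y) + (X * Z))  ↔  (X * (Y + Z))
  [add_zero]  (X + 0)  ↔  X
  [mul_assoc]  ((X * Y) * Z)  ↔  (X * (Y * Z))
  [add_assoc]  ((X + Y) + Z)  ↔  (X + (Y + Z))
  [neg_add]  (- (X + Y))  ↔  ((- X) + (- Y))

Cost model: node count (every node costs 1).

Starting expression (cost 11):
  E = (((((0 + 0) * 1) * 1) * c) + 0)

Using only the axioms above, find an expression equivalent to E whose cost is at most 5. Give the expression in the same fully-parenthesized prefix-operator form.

((0 * 1) * c)   [cost 5]

1. [add_zero →] (0 + 0)  →  0;  E = ((((0 * 1) * 1) * c) + 0)
2. [mul_one →] ((0 * 1) * 1)  →  (0 * 1);  E = (((0 * 1) * c) + 0)
3. [add_zero →] (((0 * 1) * c) + 0)  →  ((0 * 1) * c);  cost 5 ≤ 5, done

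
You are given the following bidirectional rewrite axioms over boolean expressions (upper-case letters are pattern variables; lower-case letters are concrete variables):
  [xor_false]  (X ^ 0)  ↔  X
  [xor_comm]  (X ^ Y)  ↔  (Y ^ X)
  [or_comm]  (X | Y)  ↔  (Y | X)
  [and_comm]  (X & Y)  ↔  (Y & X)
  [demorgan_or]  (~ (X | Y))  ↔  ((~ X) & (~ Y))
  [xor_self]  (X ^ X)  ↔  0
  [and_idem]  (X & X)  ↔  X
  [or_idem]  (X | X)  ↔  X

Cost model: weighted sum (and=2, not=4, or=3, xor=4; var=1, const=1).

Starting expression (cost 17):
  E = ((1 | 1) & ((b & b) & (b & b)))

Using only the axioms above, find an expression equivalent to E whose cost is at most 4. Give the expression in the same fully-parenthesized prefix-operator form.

(1 & b)   [cost 4]

1. [or_idem →] (1 | 1)  →  1;  E = (1 & ((b & b) & (b & b)))
2. [and_idem →] ((b & b) & (b & b))  →  (b & b);  E = (1 & (b & b))
3. [and_idem →] (b & b)  →  b;  cost 4 ≤ 4, done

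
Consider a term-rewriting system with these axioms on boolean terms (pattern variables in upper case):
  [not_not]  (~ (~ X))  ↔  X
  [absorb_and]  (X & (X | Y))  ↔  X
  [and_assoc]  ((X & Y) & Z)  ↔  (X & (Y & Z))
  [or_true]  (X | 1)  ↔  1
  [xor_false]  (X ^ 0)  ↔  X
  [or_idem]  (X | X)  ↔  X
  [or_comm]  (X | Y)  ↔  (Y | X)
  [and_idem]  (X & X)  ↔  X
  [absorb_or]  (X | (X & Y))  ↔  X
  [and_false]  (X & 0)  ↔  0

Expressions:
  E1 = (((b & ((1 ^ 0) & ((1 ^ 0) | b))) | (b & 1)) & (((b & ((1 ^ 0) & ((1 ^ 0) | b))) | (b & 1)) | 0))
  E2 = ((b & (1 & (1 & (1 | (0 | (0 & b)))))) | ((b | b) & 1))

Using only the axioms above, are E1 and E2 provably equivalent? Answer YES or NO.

step 1: absorb_and (→) rewrites (((b & ((1 ^ 0) & ((1 ^ 0) | b))) | (b & 1)) & (((b & ((1 ^ 0) & ((1 ^ 0) | b))) | (b & 1)) | 0)) into ((b & ((1 ^ 0) & ((1 ^ 0) | b))) | (b & 1))
step 2: absorb_and (→) rewrites ((1 ^ 0) & ((1 ^ 0) | b)) into (1 ^ 0), now ((b & (1 ^ 0)) | (b & 1))
step 3: xor_false (→) rewrites (1 ^ 0) into 1, now ((b & 1) | (b & 1))
step 4: and_idem (←) rewrites 1 into (1 & 1), now ((b & (1 & 1)) | (b & 1))
step 5: absorb_and (←) rewrites 1 into (1 & (1 | 0)), now ((b & (1 & (1 & (1 | 0)))) | (b & 1))
step 6: or_idem (←) rewrites b into (b | b), now ((b & (1 & (1 & (1 | 0)))) | ((b | b) & 1))
step 7: absorb_or (←) rewrites 0 into (0 | (0 & b)), which is E2

YES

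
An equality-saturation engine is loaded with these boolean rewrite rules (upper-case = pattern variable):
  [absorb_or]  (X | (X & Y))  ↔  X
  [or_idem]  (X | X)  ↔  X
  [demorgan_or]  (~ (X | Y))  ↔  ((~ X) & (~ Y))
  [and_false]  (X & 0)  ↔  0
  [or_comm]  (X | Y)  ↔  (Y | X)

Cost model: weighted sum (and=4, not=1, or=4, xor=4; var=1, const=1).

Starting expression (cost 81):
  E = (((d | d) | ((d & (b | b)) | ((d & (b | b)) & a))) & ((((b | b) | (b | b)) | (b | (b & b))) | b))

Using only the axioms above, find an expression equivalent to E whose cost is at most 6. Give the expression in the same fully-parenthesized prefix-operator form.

(d & b)   [cost 6]

1. [absorb_or →] ((d & (b | b)) | ((d & (b | b)) & a))  →  (d & (b | b));  E = (((d | d) | (d & (b | b))) & ((((b | b) | (b | b)) | (b | (b & b))) | b))
2. [or_idem →] (b | b)  →  b;  E = (((d | d) | (d & b)) & ((((b | b) | (b | b)) | (b | (b & b))) | b))
3. [or_idem →] ((b | b) | (b | b))  →  (b | b);  E = (((d | d) | (d & b)) & (((b | b) | (b | (b & b))) | b))
4. [or_comm →] (((b | b) | (b | (b & b))) | b)  →  (b | ((b | b) | (b | (b & b))));  E = (((d | d) | (d & b)) & (b | ((b | b) | (b | (b & b)))))
5. [or_idem →] (d | d)  →  d;  E = ((d | (d & b)) & (b | ((b | b) | (b | (b & b)))))
6. [absorb_or →] (b | (b & b))  →  b;  E = ((d | (d & b)) & (b | ((b | b) | b)))
7. [or_idem →] (b | b)  →  b;  E = ((d | (d & b)) & (b | (b | b)))
8. [or_comm →] (b | (b | b))  →  ((b | b) | b);  E = ((d | (d & b)) & ((b | b) | b))
9. [absorb_or →] (d | (d & b))  →  d;  E = (d & ((b | b) | b))
10. [or_idem →] (b | b)  →  b;  E = (d & (b | b))
11. [or_idem →] (b | b)  →  b;  cost 6 ≤ 6, done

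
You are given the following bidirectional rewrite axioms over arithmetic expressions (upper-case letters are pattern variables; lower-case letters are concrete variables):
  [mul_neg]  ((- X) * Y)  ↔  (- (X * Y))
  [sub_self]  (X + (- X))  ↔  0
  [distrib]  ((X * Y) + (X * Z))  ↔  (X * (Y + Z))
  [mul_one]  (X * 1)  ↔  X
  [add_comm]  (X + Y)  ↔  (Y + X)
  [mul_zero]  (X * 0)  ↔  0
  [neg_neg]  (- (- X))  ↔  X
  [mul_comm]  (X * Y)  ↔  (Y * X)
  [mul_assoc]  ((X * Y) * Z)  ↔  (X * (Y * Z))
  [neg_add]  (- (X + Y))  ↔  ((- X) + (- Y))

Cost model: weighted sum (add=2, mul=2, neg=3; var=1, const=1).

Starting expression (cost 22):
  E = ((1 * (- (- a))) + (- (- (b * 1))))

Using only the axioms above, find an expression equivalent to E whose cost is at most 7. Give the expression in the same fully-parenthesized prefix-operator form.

step 1: neg_neg (→) rewrites (- (- (b * 1))) into (b * 1), now ((1 * (- (- a))) + (b * 1))
step 2: neg_neg (→) rewrites (- (- a)) into a, now ((1 * a) + (b * 1))
step 3: mul_one (→) rewrites (b * 1) into b, reaching cost 7 (bound 7)

((1 * a) + b)   [cost 7]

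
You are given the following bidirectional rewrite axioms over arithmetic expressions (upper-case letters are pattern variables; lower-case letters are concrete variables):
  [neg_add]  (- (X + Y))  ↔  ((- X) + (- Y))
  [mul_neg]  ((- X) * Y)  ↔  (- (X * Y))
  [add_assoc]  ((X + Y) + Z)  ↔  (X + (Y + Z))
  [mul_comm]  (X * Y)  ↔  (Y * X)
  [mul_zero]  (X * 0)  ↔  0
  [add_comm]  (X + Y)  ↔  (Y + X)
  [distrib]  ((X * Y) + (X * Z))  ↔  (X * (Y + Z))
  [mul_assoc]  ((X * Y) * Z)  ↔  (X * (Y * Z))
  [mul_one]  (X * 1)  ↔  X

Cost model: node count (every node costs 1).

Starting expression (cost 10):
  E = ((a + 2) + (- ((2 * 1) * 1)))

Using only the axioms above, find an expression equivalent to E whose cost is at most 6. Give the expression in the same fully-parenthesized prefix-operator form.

((- 2) + (a + 2))   [cost 6]

(1) ((a + 2) + (- ((2 * 1) * 1)))  =[add_comm →]=  ((- ((2 * 1) * 1)) + (a + 2))
(2) ((2 * 1) * 1)  =[mul_one →]=  (2 * 1)    ⊢ ((- (2 * 1)) + (a + 2))
(3) (2 * 1)  =[mul_one →]=  2    ⊢ cost 6, within 6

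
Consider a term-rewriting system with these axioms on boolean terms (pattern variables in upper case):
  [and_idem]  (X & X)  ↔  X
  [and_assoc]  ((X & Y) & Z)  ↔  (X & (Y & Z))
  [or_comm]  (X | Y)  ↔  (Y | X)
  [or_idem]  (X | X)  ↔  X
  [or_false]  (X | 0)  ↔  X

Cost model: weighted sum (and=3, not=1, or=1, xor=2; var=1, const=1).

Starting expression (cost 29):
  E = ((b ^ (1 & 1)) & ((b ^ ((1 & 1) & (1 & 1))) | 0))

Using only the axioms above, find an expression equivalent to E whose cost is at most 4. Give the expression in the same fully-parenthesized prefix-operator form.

(b ^ 1)   [cost 4]

1. [or_false →] ((b ^ ((1 & 1) & (1 & 1))) | 0)  →  (b ^ ((1 & 1) & (1 & 1)));  E = ((b ^ (1 & 1)) & (b ^ ((1 & 1) & (1 & 1))))
2. [and_idem →] ((1 & 1) & (1 & 1))  →  (1 & 1);  E = ((b ^ (1 & 1)) & (b ^ (1 & 1)))
3. [and_idem →] ((b ^ (1 & 1)) & (b ^ (1 & 1)))  →  (b ^ (1 & 1))
4. [and_idem →] (1 & 1)  →  1;  cost 4 ≤ 4, done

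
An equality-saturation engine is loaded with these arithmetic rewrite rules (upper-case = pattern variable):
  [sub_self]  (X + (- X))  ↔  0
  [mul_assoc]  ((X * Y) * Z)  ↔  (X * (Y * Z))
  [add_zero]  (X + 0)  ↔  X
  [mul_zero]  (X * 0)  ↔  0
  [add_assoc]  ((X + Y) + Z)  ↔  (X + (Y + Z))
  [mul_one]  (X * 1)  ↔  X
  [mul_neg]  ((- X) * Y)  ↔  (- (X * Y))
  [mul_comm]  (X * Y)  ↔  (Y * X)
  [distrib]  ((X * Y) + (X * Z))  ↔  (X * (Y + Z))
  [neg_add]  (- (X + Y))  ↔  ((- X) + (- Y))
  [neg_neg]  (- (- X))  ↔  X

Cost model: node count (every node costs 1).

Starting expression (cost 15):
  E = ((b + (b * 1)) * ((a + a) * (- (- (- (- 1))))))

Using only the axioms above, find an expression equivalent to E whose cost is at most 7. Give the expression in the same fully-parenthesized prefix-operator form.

step 1: neg_neg (→) rewrites (- (- (- (- 1)))) into (- (- 1)), now ((b + (b * 1)) * ((a + a) * (- (- 1))))
step 2: mul_one (→) rewrites (b * 1) into b, now ((b + b) * ((a + a) * (- (- 1))))
step 3: neg_neg (→) rewrites (- (- 1)) into 1, now ((b + b) * ((a + a) * 1))
step 4: mul_one (→) rewrites ((a + a) * 1) into (a + a), reaching cost 7 (bound 7)

((b + b) * (a + a))   [cost 7]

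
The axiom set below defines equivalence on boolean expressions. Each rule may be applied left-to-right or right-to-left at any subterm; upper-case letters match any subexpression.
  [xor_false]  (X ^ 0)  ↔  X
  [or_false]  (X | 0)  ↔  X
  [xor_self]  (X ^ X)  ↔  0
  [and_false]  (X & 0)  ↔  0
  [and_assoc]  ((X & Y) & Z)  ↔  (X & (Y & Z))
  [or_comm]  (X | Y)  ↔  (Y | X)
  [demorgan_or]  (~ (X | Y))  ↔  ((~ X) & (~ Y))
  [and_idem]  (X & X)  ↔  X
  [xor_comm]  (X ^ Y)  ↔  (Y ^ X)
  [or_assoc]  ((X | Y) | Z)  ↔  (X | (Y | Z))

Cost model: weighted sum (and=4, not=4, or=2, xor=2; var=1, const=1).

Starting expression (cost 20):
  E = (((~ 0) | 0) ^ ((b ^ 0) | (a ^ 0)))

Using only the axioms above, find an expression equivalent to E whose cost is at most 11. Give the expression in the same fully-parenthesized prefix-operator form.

(1) ((~ 0) | 0)  =[or_false →]=  (~ 0)    ⊢ ((~ 0) ^ ((b ^ 0) | (a ^ 0)))
(2) (a ^ 0)  =[xor_false →]=  a    ⊢ ((~ 0) ^ ((b ^ 0) | a))
(3) (b ^ 0)  =[xor_false →]=  b    ⊢ cost 11, within 11

((~ 0) ^ (b | a))   [cost 11]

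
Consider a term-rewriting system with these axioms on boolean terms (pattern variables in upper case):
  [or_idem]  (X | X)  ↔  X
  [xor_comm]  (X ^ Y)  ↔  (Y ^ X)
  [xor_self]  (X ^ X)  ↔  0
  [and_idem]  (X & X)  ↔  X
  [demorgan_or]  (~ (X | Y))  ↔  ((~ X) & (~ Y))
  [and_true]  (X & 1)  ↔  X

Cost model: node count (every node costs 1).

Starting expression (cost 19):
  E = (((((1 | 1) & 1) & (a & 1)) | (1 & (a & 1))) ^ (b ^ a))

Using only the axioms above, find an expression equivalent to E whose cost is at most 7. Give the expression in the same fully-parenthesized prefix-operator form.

step 1: or_idem (→) rewrites (1 | 1) into 1, now ((((1 & 1) & (a & 1)) | (1 & (a & 1))) ^ (b ^ a))
step 2: and_idem (→) rewrites (1 & 1) into 1, now (((1 & (a & 1)) | (1 & (a & 1))) ^ (b ^ a))
step 3: or_idem (→) rewrites ((1 & (a & 1)) | (1 & (a & 1))) into (1 & (a & 1)), now ((1 & (a & 1)) ^ (b ^ a))
step 4: and_true (→) rewrites (a & 1) into a, reaching cost 7 (bound 7)

((1 & a) ^ (b ^ a))   [cost 7]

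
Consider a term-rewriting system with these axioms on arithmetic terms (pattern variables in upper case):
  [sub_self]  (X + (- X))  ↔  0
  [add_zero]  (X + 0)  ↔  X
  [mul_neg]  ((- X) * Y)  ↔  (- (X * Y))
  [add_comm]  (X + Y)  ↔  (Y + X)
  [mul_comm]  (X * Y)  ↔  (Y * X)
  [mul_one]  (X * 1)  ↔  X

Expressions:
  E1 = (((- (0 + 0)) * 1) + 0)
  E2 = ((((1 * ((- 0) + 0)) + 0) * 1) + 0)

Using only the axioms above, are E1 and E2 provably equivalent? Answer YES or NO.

step 1: add_zero (→) rewrites (0 + 0) into 0, now (((- 0) * 1) + 0)
step 2: add_zero (→) rewrites (((- 0) * 1) + 0) into ((- 0) * 1)
step 3: mul_one (→) rewrites ((- 0) * 1) into (- 0)
step 4: add_zero (←) rewrites (- 0) into ((- 0) + 0)
step 5: add_zero (←) rewrites (- 0) into ((- 0) + 0), now (((- 0) + 0) + 0)
step 6: mul_one (←) rewrites (((- 0) + 0) + 0) into ((((- 0) + 0) + 0) * 1)
step 7: mul_one (←) rewrites ((- 0) + 0) into (((- 0) + 0) * 1), now (((((- 0) + 0) * 1) + 0) * 1)
step 8: mul_comm (→) rewrites (((- 0) + 0) * 1) into (1 * ((- 0) + 0)), now (((1 * ((- 0) + 0)) + 0) * 1)
step 9: add_zero (←) rewrites (((1 * ((- 0) + 0)) + 0) * 1) into ((((1 * ((- 0) + 0)) + 0) * 1) + 0), which is E2

YES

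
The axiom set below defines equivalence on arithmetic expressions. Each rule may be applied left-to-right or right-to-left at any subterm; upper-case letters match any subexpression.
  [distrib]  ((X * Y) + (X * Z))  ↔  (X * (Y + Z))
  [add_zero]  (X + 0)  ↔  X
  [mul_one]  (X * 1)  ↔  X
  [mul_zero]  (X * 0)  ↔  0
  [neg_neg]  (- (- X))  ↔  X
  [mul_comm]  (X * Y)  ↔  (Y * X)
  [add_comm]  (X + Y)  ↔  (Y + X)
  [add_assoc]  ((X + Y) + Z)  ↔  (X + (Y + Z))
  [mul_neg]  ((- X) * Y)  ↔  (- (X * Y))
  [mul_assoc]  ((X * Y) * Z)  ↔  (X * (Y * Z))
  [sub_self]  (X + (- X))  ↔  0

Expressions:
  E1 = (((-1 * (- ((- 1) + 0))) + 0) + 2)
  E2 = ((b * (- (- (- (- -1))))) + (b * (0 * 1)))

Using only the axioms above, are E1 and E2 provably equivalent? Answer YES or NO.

NO

The axioms are sound identities: if E1 ↔* E2 then E1 and E2 evaluate identically under any assignment.
Under b=0: E1 evaluates to 1, E2 to 0. Distinct ⇒ no rewrite sequence connects them.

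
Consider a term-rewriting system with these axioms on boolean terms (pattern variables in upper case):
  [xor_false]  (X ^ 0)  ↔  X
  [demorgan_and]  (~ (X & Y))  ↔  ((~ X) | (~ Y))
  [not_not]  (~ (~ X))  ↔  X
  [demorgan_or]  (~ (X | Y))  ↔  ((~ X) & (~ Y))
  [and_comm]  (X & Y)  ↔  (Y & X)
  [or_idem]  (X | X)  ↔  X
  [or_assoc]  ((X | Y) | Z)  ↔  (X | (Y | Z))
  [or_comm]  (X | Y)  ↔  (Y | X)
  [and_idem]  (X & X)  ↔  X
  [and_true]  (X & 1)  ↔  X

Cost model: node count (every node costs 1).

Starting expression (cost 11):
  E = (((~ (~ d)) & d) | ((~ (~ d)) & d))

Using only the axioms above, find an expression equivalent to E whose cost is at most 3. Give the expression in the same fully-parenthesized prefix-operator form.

(1) (((~ (~ d)) & d) | ((~ (~ d)) & d))  =[or_idem →]=  ((~ (~ d)) & d)
(2) ((~ (~ d)) & d)  =[and_comm →]=  (d & (~ (~ d)))
(3) (~ (~ d))  =[not_not →]=  d    ⊢ cost 3, within 3

(d & d)   [cost 3]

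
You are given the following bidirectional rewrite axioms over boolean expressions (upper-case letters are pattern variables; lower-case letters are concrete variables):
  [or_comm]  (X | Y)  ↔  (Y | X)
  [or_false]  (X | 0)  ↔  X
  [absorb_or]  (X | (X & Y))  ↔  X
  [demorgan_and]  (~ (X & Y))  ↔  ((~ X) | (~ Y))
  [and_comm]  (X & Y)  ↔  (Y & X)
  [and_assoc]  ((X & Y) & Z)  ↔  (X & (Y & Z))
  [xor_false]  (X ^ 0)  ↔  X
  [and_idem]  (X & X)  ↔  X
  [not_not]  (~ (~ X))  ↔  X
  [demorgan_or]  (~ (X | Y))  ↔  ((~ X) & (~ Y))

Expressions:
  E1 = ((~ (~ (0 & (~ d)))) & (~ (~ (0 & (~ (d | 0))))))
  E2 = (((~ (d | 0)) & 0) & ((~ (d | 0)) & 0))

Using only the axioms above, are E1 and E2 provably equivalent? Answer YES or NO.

YES

(1) (d | 0)  =[or_false →]=  d    ⊢ ((~ (~ (0 & (~ d)))) & (~ (~ (0 & (~ d)))))
(2) ((~ (~ (0 & (~ d)))) & (~ (~ (0 & (~ d)))))  =[and_idem →]=  (~ (~ (0 & (~ d))))
(3) (~ (~ (0 & (~ d))))  =[not_not →]=  (0 & (~ d))
(4) d  =[or_false ←]=  (d | 0)    ⊢ (0 & (~ (d | 0)))
(5) (0 & (~ (d | 0)))  =[and_comm →]=  ((~ (d | 0)) & 0)
(6) ((~ (d | 0)) & 0)  =[and_idem ←]=  (((~ (d | 0)) & 0) & ((~ (d | 0)) & 0))    ⊢ E2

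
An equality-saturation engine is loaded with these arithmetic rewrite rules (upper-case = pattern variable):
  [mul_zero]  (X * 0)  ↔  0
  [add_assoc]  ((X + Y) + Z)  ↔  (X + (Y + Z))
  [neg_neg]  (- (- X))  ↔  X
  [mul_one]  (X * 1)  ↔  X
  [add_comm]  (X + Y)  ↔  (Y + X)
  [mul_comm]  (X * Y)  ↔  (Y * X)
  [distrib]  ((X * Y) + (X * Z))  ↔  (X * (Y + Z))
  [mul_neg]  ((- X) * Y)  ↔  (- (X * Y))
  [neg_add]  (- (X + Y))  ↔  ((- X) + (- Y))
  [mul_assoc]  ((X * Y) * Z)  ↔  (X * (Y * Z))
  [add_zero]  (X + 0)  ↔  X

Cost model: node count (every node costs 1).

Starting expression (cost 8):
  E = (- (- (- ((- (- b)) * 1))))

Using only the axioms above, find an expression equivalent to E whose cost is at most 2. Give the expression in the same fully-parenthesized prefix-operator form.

(1) ((- (- b)) * 1)  =[mul_one →]=  (- (- b))    ⊢ (- (- (- (- (- b)))))
(2) (- (- (- (- (- b)))))  =[neg_neg →]=  (- (- (- b)))
(3) (- (- (- b)))  =[neg_neg →]=  (- b)    ⊢ cost 2, within 2

(- b)   [cost 2]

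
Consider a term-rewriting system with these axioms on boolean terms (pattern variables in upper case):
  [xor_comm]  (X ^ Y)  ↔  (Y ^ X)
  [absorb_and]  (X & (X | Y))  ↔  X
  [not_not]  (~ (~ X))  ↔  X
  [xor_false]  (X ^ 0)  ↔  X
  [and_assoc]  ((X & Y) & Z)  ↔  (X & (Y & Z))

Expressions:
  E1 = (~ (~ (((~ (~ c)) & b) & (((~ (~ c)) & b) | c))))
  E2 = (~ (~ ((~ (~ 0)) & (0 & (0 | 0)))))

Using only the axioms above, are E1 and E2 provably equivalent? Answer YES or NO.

NO

Every axiom is a valid identity, so a rewrite proof would force E1 and E2 to agree under every assignment.
At b=1, c=1: E1 = 1 but E2 = 0; they differ, so no derivation exists.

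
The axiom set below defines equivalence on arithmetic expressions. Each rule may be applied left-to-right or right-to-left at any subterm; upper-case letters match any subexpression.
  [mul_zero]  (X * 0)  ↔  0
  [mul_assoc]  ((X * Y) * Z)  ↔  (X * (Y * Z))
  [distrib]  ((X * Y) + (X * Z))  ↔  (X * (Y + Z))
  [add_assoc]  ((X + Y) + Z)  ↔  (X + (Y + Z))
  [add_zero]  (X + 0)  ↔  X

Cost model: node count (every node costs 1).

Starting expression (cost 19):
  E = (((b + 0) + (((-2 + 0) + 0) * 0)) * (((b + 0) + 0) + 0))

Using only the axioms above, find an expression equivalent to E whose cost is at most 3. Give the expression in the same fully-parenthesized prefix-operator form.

(b * b)   [cost 3]

step 1: add_zero (→) rewrites ((-2 + 0) + 0) into (-2 + 0), now (((b + 0) + ((-2 + 0) * 0)) * (((b + 0) + 0) + 0))
step 2: add_zero (→) rewrites (b + 0) into b, now ((b + ((-2 + 0) * 0)) * (((b + 0) + 0) + 0))
step 3: add_zero (→) rewrites (-2 + 0) into -2, now ((b + (-2 * 0)) * (((b + 0) + 0) + 0))
step 4: add_zero (→) rewrites (b + 0) into b, now ((b + (-2 * 0)) * ((b + 0) + 0))
step 5: mul_zero (→) rewrites (-2 * 0) into 0, now ((b + 0) * ((b + 0) + 0))
step 6: add_zero (→) rewrites ((b + 0) + 0) into (b + 0), now ((b + 0) * (b + 0))
step 7: add_zero (→) rewrites (b + 0) into b, now ((b + 0) * b)
step 8: add_zero (→) rewrites (b + 0) into b, reaching cost 3 (bound 3)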